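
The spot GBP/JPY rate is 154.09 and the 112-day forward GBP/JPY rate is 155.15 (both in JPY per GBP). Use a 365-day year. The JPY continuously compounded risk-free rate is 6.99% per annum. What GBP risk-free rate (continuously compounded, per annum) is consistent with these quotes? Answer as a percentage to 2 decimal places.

F = S·e^((r_JPY − r_GBP)T) ⇒ r_GBP = r_JPY − ln(F/S)/T
ln(155.15/154.09) = 0.006856; /(112/365) = 0.022343
r_GBP = 0.0699 − 0.022343 = 0.047557
r_GBP = 4.76%

4.76%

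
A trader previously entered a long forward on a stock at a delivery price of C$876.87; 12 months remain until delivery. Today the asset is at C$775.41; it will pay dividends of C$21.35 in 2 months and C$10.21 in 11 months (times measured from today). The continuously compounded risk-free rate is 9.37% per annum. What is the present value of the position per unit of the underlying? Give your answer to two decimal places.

PV(remaining dividends) I = 21.35·e^(−0.0937·2/12) + 10.21·e^(−0.0937·11/12) = 30.3888
Current forward F = (S − I)·e^(rT) = (775.41 − 30.3888)·e^(0.0937·12/12) = 745.0212 × 1.098230 = 818.2046
Value (long) = (F − K)·e^(−rT) = (818.2046 − 876.87) × 0.910556 = -53.4181
Value = -C$53.42

-C$53.42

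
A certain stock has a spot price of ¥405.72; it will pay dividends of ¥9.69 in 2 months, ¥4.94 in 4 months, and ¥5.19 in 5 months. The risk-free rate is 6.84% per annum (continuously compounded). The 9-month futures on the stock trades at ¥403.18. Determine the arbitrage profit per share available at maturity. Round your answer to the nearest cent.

¥3.42 per share

PV(dividends) I = 9.69·e^(−0.0684·2/12) + 4.94·e^(−0.0684·4/12) + 5.19·e^(−0.0684·5/12) = 19.4530
Fair futures F* = (S − I)·e^(rT) = (405.72 − 19.4530)·e^0.051300 = 386.2670 × 1.052639 = 406.5997
Market ¥403.18 < fair 406.5997: forward underpriced → reverse cash-and-carry (short the stock, invest proceeds at r, pay the dividends, go long the forward).
Profit at T = |F_mkt − F*| = |403.18 − 406.5997| = ¥3.42 per share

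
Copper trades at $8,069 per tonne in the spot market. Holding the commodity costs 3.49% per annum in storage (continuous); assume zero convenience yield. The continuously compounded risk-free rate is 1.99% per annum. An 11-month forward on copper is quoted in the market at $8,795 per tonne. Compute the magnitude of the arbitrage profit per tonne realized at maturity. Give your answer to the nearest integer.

Fair forward: F* = S·e^(carry·T), with carry = (r + u) = 0.0199 + 0.0349 = 0.0548
F* = 8069 · e^(0.0548 × 11/12) = 8069 · e^0.050233 = 8069 × 1.051516 = $8484.6826
Market $8795 > fair $8484.6826: forward overpriced → cash-and-carry (buy spot, short the forward).
At maturity, profit = |F_mkt − F*| = |8795 − 8484.6826| = $310 per tonne

$310 per tonne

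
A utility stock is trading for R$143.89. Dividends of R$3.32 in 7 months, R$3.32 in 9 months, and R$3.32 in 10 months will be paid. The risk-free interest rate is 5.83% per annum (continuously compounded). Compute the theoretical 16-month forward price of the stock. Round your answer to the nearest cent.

R$145.20

PV(dividends) I = 3.32·e^(−0.0583·7/12) + 3.32·e^(−0.0583·9/12) + 3.32·e^(−0.0583·10/12)
I = 3.2090 + 3.1780 + 3.1626 = 9.5496
F = (S − I)·e^(rT) = (143.89 − 9.5496) · e^(0.0583·16/12)
= 134.3404 · e^0.077733 = 134.3404 × 1.080834 = R$145.20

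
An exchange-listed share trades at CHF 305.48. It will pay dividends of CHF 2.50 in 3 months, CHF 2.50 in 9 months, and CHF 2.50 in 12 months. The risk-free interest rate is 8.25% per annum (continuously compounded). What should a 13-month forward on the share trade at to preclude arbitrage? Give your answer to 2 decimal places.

PV(dividends) I = 2.50·e^(−0.0825·3/12) + 2.50·e^(−0.0825·9/12) + 2.50·e^(−0.0825·12/12)
I = 2.4490 + 2.3500 + 2.3020 = 7.1010
F = (S − I)·e^(rT) = (305.48 − 7.1010) · e^(0.0825·13/12)
= 298.3790 · e^0.089375 = 298.3790 × 1.093491 = CHF 326.27

CHF 326.27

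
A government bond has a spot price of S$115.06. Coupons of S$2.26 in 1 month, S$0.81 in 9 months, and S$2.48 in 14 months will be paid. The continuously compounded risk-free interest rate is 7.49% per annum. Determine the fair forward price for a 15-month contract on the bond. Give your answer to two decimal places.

PV(coupons) I = 2.26·e^(−0.0749·1/12) + 0.81·e^(−0.0749·9/12) + 2.48·e^(−0.0749·14/12)
I = 2.2459 + 0.7658 + 2.2725 = 5.2842
F = (S − I)·e^(rT) = (115.06 − 5.2842) · e^(0.0749·15/12)
= 109.7758 · e^0.093625 = 109.7758 × 1.098148 = S$120.55

S$120.55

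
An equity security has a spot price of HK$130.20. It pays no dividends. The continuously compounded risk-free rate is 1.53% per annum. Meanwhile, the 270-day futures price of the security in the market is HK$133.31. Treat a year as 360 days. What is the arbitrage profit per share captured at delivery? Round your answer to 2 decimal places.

HK$1.61 per share

Fair futures: F* = S·e^(carry·T), with carry = r = 0.0153
F* = 130.20 · e^(0.0153 × 270/360) = 130.20 · e^0.011475 = 130.20 × 1.011541 = HK$131.7026
Market HK$133.31 > fair HK$131.7026: forward overpriced → cash-and-carry (buy spot, short the forward).
At maturity, profit = |F_mkt − F*| = |133.31 − 131.7026| = HK$1.61 per share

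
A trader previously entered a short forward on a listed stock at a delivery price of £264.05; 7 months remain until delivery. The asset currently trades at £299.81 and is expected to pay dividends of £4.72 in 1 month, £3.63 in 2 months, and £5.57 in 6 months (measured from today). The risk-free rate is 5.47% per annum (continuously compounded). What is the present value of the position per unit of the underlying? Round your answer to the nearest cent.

-£30.34

PV(remaining dividends) I = 4.72·e^(−0.0547·1/12) + 3.63·e^(−0.0547·2/12) + 5.57·e^(−0.0547·6/12) = 13.7153
Current forward F = (S − I)·e^(rT) = (299.81 − 13.7153)·e^(0.0547·7/12) = 286.0947 × 1.032423 = 295.3707
Value (long) = (F − K)·e^(−rT) = (295.3707 − 264.05) × 0.968595 = 30.3371
Short position value = −(long value) = -£30.34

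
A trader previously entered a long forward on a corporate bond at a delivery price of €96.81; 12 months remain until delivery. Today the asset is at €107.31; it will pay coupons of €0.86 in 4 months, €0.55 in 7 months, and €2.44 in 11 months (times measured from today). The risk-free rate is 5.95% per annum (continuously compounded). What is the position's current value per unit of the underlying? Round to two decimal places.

€12.41

PV(remaining coupons) I = 0.86·e^(−0.0595·4/12) + 0.55·e^(−0.0595·7/12) + 2.44·e^(−0.0595·11/12) = 3.6848
Current forward F = (S − I)·e^(rT) = (107.31 − 3.6848)·e^(0.0595·12/12) = 103.6252 × 1.061306 = 109.9780
Value (long) = (F − K)·e^(−rT) = (109.9780 − 96.81) × 0.942236 = 12.4074
Value = €12.41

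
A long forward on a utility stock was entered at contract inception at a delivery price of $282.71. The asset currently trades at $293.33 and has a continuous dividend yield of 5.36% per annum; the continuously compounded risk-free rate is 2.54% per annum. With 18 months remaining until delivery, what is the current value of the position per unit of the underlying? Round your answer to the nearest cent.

-$1.47

Current fair forward for the remaining 18 months: F = S·e^((r − q)·T), (r − q) = 0.0254 − 0.0536 = -0.0282
F = 293.33 · e^(-0.0282 × 18/12) = 293.33 × 0.958582 = 281.1809
Value of long forward = (F − K)·e^(−rT) = (281.1809 − 282.71) · e^(−0.0254·18/12)
= -1.5291 × 0.962617 = -1.47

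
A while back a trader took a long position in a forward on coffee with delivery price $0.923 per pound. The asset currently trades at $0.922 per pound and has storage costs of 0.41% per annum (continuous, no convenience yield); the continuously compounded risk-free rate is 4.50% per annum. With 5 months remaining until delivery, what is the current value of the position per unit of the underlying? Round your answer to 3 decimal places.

$0.018 per pound

Current fair forward for the remaining 5 months: F = S·e^((r + u)·T), (r + u) = 0.0450 + 0.0041 = 0.0491
F = 0.922 · e^(0.0491 × 5/12) = 0.922 × 1.020669 = 0.9411
Value of long forward = (F − K)·e^(−rT) = (0.9411 − 0.923) · e^(−0.0450·5/12)
= 0.0181 × 0.981425 = 0.018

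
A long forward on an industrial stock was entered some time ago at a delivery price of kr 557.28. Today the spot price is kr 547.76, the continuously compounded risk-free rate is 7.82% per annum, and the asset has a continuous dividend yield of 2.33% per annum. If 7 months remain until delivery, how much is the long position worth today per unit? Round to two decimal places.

Current fair forward for the remaining 7 months: F = S·e^((r − q)·T), (r − q) = 0.0782 − 0.0233 = 0.0549
F = 547.76 · e^(0.0549 × 7/12) = 547.76 × 1.032543 = 565.5858
Value of long forward = (F − K)·e^(−rT) = (565.5858 − 557.28) · e^(−0.0782·7/12)
= 8.3058 × 0.955408 = 7.94

kr 7.94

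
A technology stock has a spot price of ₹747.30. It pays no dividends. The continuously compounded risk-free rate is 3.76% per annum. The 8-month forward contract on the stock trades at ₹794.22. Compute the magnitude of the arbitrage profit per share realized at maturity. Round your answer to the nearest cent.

₹27.95 per share

Fair forward: F* = S·e^(carry·T), with carry = r = 0.0376
F* = 747.30 · e^(0.0376 × 8/12) = 747.30 · e^0.025067 = 747.30 × 1.025384 = ₹766.2695
Market ₹794.22 > fair ₹766.2695: forward overpriced → cash-and-carry (buy spot, short the forward).
At maturity, profit = |F_mkt − F*| = |794.22 − 766.2695| = ₹27.95 per share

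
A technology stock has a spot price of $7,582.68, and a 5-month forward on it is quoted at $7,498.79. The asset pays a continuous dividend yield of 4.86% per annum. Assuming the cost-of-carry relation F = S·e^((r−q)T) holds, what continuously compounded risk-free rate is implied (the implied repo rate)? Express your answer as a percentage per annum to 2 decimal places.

2.19%

From F = S·e^((r−q)T): (r − q) = ln(F/S)/T
ln(7498.79/7582.68) = ln(0.988937) = -0.011125
(r − q) = -0.011125 / (5/12) = -0.026700
r = ln(F/S)/T + q = -0.026700 + 0.0486 = 0.021900
r = 2.19%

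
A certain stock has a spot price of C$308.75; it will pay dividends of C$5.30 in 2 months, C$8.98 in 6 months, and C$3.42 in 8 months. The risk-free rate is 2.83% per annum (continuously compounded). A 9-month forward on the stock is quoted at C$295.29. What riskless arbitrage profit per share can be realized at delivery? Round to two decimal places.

PV(dividends) I = 5.30·e^(−0.0283·2/12) + 8.98·e^(−0.0283·6/12) + 3.42·e^(−0.0283·8/12) = 17.4850
Fair forward F* = (S − I)·e^(rT) = (308.75 − 17.4850)·e^0.021225 = 291.2650 × 1.021452 = 297.5132
Market C$295.29 < fair 297.5132: forward underpriced → reverse cash-and-carry (short the stock, invest proceeds at r, pay the dividends, go long the forward).
Profit at T = |F_mkt − F*| = |295.29 − 297.5132| = C$2.22 per share

C$2.22 per share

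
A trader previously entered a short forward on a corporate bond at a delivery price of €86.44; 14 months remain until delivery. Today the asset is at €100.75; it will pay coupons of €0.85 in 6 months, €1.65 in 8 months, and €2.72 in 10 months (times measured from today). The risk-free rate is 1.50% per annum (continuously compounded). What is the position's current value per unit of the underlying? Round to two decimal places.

-€10.65

PV(remaining coupons) I = 0.85·e^(−0.0150·6/12) + 1.65·e^(−0.0150·8/12) + 2.72·e^(−0.0150·10/12) = 5.1634
Current forward F = (S − I)·e^(rT) = (100.75 − 5.1634)·e^(0.0150·14/12) = 95.5866 × 1.017654 = 97.2741
Value (long) = (F − K)·e^(−rT) = (97.2741 − 86.44) × 0.982652 = 10.6462
Short position value = −(long value) = -€10.65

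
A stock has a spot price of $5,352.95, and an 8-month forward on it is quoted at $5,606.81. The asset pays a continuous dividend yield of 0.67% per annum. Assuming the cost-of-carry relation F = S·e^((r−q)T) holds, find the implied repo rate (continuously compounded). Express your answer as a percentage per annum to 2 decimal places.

7.62%

From F = S·e^((r−q)T): (r − q) = ln(F/S)/T
ln(5606.81/5352.95) = ln(1.047424) = 0.046334
(r − q) = 0.046334 / (8/12) = 0.069501
r = ln(F/S)/T + q = 0.069501 + 0.0067 = 0.076201
r = 7.62%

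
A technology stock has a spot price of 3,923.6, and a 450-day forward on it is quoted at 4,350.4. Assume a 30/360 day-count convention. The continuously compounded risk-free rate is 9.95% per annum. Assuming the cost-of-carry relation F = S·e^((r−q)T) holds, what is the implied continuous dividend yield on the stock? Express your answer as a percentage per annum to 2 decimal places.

From F = S·e^((r−q)T): (r − q) = ln(F/S)/T
ln(4350.4/3923.6) = ln(1.108778) = 0.103259
(r − q) = 0.103259 / (450/360) = 0.082607
q = r − ln(F/S)/T = 0.0995 − 0.082607 = 0.016893
q = 1.69%

1.69%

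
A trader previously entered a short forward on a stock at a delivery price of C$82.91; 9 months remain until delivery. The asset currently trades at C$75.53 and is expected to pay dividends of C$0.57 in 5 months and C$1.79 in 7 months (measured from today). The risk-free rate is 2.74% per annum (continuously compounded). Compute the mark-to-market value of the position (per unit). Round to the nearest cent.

PV(remaining dividends) I = 0.57·e^(−0.0274·5/12) + 1.79·e^(−0.0274·7/12) = 2.3251
Current forward F = (S − I)·e^(rT) = (75.53 − 2.3251)·e^(0.0274·9/12) = 73.2049 × 1.020763 = 74.7249
Value (long) = (F − K)·e^(−rT) = (74.7249 − 82.91) × 0.979660 = -8.0186
Short position value = −(long value) = C$8.02

C$8.02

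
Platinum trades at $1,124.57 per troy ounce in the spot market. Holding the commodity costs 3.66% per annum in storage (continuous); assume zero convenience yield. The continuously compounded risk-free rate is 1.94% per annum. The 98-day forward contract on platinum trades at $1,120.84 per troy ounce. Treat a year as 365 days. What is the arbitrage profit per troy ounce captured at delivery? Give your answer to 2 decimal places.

Fair forward: F* = S·e^(carry·T), with carry = (r + u) = 0.0194 + 0.0366 = 0.0560
F* = 1124.57 · e^(0.0560 × 98/365) = 1124.57 · e^0.01503562 = 1124.57 × 1.01514922 = $1141.6064
Market $1120.84 < fair $1141.6064: forward underpriced → reverse cash-and-carry (short spot, go long the forward).
At maturity, profit = |F_mkt − F*| = |1120.84 − 1141.6064| = $20.77 per troy ounce

$20.77 per troy ounce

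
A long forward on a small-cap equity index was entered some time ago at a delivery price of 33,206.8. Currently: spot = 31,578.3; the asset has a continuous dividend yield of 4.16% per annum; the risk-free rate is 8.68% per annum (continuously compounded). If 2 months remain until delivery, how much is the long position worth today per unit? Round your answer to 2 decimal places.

-1369.75

Current fair forward for the remaining 2 months: F = S·e^((r − q)·T), (r − q) = 0.0868 − 0.0416 = 0.0452
F = 31578.3 · e^(0.0452 × 2/12) = 31578.3 × 1.00756178 = 31817.0882
Value of long forward = (F − K)·e^(−rT) = (31817.0882 − 33206.8) · e^(−0.0868·2/12)
= -1389.7118 × 0.98563747 = -1369.75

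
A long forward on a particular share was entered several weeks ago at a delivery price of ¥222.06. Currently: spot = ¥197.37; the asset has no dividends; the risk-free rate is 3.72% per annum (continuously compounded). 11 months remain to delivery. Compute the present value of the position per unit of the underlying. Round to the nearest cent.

-¥17.25

Current fair forward for the remaining 11 months: F = S·e^(r·T), r = 0.0372
F = 197.37 · e^(0.0372 × 11/12) = 197.37 × 1.034688 = 204.2164
Value of long forward = (F − K)·e^(−rT) = (204.2164 − 222.06) · e^(−0.0372·11/12)
= -17.8436 × 0.966475 = -17.25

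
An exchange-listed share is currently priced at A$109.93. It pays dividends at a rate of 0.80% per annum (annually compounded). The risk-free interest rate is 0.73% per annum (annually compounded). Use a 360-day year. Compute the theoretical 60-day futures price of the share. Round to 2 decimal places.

F = S · (1+r)^T / (1+q)^T
= 109.93 × 1.001213 / 1.001329 = 109.93 × 0.999884
F = A$109.92

A$109.92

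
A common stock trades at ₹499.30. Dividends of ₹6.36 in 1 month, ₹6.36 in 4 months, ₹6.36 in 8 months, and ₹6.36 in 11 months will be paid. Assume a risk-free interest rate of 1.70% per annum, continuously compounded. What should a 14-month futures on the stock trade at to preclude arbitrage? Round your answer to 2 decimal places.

₹483.57

PV(dividends) I = 6.36·e^(−0.0170·1/12) + 6.36·e^(−0.0170·4/12) + 6.36·e^(−0.0170·8/12) + 6.36·e^(−0.0170·11/12)
I = 6.3510 + 6.3241 + 6.2883 + 6.2617 = 25.2251
F = (S − I)·e^(rT) = (499.30 − 25.2251) · e^(0.0170·14/12)
= 474.0749 · e^0.019833 = 474.0749 × 1.020031 = ₹483.57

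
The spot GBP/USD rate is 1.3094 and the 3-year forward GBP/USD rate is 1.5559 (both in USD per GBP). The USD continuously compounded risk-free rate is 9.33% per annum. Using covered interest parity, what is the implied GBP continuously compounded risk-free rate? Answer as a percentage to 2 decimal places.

3.58%

F = S·e^((r_USD − r_GBP)T) ⇒ r_GBP = r_USD − ln(F/S)/T
ln(1.5559/1.3094) = 0.172485; /(3) = 0.057495
r_GBP = 0.0933 − 0.057495 = 0.035805
r_GBP = 3.58%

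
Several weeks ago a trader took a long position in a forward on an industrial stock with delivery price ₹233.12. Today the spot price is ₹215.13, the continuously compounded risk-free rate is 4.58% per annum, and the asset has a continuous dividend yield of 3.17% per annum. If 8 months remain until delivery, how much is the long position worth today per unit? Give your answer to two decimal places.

-₹15.48

Current fair forward for the remaining 8 months: F = S·e^((r − q)·T), (r − q) = 0.0458 − 0.0317 = 0.0141
F = 215.13 · e^(0.0141 × 8/12) = 215.13 × 1.009444 = 217.1617
Value of long forward = (F − K)·e^(−rT) = (217.1617 − 233.12) · e^(−0.0458·8/12)
= -15.9583 × 0.969928 = -15.48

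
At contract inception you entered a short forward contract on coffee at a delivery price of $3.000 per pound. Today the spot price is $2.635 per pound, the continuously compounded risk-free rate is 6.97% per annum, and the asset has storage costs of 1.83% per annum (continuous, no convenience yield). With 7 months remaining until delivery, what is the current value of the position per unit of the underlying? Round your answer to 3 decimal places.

$0.217 per pound

Current fair forward for the remaining 7 months: F = S·e^((r + u)·T), (r + u) = 0.0697 + 0.0183 = 0.0880
F = 2.635 · e^(0.0880 × 7/12) = 2.635 × 1.052674 = 2.7738
Value of long forward = (F − K)·e^(−rT) = (2.7738 − 3.000) · e^(−0.0697·7/12)
= -0.2262 × 0.960157 = -0.217
Short position value = −(long value) = $0.217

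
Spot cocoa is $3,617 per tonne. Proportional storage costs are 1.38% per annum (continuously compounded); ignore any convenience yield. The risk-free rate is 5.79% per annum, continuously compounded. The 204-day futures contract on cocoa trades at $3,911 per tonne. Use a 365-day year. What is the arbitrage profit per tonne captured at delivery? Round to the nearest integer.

Fair futures: F* = S·e^(carry·T), with carry = (r + u) = 0.0579 + 0.0138 = 0.0717
F* = 3617 · e^(0.0717 × 204/365) = 3617 · e^0.040073 = 3617 × 1.040887 = $3764.8883
Market $3911 > fair $3764.8883: forward overpriced → cash-and-carry (buy spot, short the forward).
At maturity, profit = |F_mkt − F*| = |3911 − 3764.8883| = $146 per tonne

$146 per tonne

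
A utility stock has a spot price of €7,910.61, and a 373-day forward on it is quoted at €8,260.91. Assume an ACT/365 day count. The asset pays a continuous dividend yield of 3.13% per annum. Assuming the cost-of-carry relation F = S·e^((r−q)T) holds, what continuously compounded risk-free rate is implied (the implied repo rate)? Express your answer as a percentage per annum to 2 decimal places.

7.37%

From F = S·e^((r−q)T): (r − q) = ln(F/S)/T
ln(8260.91/7910.61) = ln(1.044282) = 0.043330
(r − q) = 0.043330 / (373/365) = 0.042401
r = ln(F/S)/T + q = 0.042401 + 0.0313 = 0.073701
r = 7.37%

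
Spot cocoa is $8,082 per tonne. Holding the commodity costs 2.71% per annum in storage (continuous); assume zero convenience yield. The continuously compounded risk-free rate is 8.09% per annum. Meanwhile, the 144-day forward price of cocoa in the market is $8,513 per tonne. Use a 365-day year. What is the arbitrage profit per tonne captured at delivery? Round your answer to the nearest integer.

$79 per tonne

Fair forward: F* = S·e^(carry·T), with carry = (r + u) = 0.0809 + 0.0271 = 0.1080
F* = 8082 · e^(0.1080 × 144/365) = 8082 · e^0.042608 = 8082 × 1.043529 = $8433.8014
Market $8513 > fair $8433.8014: forward overpriced → cash-and-carry (buy spot, short the forward).
At maturity, profit = |F_mkt − F*| = |8513 − 8433.8014| = $79 per tonne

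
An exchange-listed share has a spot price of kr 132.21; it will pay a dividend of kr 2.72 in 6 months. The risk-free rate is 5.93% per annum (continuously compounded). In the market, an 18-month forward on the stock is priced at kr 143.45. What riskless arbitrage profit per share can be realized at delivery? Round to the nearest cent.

PV(dividends) I = 2.72·e^(−0.0593·6/12) = 2.6405
Fair forward F* = (S − I)·e^(rT) = (132.21 − 2.6405)·e^0.088950 = 129.5695 × 1.093026 = 141.6228
Market kr 143.45 > fair 141.6228: forward overpriced → cash-and-carry (borrow at r, buy the stock and collect the dividends, short the forward).
Profit at T = |F_mkt − F*| = |143.45 − 141.6228| = kr 1.83 per share

kr 1.83 per share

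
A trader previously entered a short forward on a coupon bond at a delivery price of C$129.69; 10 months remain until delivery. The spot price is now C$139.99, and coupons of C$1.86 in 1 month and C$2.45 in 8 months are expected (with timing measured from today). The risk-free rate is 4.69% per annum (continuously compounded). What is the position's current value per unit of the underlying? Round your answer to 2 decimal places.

-C$11.04

PV(remaining coupons) I = 1.86·e^(−0.0469·1/12) + 2.45·e^(−0.0469·8/12) = 4.2273
Current forward F = (S − I)·e^(rT) = (139.99 − 4.2273)·e^(0.0469·10/12) = 135.7627 × 1.039857 = 141.1738
Value (long) = (F − K)·e^(−rT) = (141.1738 − 129.69) × 0.961671 = 11.0436
Short position value = −(long value) = -C$11.04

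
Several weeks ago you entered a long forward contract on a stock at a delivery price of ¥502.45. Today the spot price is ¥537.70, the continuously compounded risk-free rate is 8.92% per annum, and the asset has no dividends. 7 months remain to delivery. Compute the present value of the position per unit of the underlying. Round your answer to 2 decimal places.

¥60.73

Current fair forward for the remaining 7 months: F = S·e^(r·T), r = 0.0892
F = 537.70 · e^(0.0892 × 7/12) = 537.70 × 1.053411 = 566.4191
Value of long forward = (F − K)·e^(−rT) = (566.4191 − 502.45) · e^(−0.0892·7/12)
= 63.9691 × 0.949297 = 60.73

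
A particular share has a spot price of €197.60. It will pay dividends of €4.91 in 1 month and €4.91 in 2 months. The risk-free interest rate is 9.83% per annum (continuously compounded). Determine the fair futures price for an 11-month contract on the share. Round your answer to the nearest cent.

€205.62

PV(dividends) I = 4.91·e^(−0.0983·1/12) + 4.91·e^(−0.0983·2/12)
I = 4.8699 + 4.8302 = 9.7001
F = (S − I)·e^(rT) = (197.60 − 9.7001) · e^(0.0983·11/12)
= 187.8999 · e^0.090108 = 187.8999 × 1.094292 = €205.62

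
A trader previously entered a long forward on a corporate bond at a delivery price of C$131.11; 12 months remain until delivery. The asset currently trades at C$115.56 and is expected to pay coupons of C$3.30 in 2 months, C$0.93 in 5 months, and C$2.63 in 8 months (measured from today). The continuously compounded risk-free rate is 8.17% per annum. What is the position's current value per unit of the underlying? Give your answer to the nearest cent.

-C$11.91

PV(remaining coupons) I = 3.30·e^(−0.0817·2/12) + 0.93·e^(−0.0817·5/12) + 2.63·e^(−0.0817·8/12) = 6.6448
Current forward F = (S − I)·e^(rT) = (115.56 − 6.6448)·e^(0.0817·12/12) = 108.9152 × 1.085130 = 118.1872
Value (long) = (F − K)·e^(−rT) = (118.1872 − 131.11) × 0.921548 = -11.9090
Value = -C$11.91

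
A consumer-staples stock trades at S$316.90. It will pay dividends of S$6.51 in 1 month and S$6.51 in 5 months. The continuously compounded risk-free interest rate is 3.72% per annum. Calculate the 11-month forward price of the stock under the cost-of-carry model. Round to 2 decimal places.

S$314.55

PV(dividends) I = 6.51·e^(−0.0372·1/12) + 6.51·e^(−0.0372·5/12)
I = 6.4899 + 6.4099 = 12.8998
F = (S − I)·e^(rT) = (316.90 − 12.8998) · e^(0.0372·11/12)
= 304.0002 · e^0.034100 = 304.0002 × 1.034688 = S$314.55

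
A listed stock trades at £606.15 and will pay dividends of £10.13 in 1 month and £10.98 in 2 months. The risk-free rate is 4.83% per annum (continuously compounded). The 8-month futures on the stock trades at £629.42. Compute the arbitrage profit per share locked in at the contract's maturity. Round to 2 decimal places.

PV(dividends) I = 10.13·e^(−0.0483·1/12) + 10.98·e^(−0.0483·2/12) = 20.9813
Fair futures F* = (S − I)·e^(rT) = (606.15 − 20.9813)·e^0.032200 = 585.1687 × 1.032724 = 604.3178
Market £629.42 > fair 604.3178: forward overpriced → cash-and-carry (borrow at r, buy the stock and collect the dividends, short the forward).
Profit at T = |F_mkt − F*| = |629.42 − 604.3178| = £25.10 per share

£25.10 per share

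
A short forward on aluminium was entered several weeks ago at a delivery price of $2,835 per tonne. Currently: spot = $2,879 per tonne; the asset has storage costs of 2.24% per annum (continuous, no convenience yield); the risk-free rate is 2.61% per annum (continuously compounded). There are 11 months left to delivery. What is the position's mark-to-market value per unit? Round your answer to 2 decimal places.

Current fair forward for the remaining 11 months: F = S·e^((r + u)·T), (r + u) = 0.0261 + 0.0224 = 0.0485
F = 2879 · e^(0.0485 × 11/12) = 2879 × 1.04546141 = 3009.8834
Value of long forward = (F − K)·e^(−rT) = (3009.8834 − 2835) · e^(−0.0261·11/12)
= 174.8834 × 0.97635893 = 170.75
Short position value = −(long value) = -$170.75

-$170.75 per tonne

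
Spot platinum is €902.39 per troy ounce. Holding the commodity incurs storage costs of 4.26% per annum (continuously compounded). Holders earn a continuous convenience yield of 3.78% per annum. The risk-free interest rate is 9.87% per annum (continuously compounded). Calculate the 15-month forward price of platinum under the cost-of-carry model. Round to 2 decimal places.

Net carry = r + u − y = 0.0987 + 0.0426 − 0.0378 = 0.1035
F = S·e^((r+u−y)T) = 902.39 · e^(0.1035 × 15/12) = 902.39 · e^0.129375
= 902.39 × 1.138117 = €1,027.03 per troy ounce

€1,027.03 per troy ounce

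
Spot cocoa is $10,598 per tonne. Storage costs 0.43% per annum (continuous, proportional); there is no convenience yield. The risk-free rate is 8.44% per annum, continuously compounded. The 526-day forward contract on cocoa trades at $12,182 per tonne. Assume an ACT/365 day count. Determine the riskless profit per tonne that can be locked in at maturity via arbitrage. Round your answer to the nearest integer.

$139 per tonne

Fair forward: F* = S·e^(carry·T), with carry = (r + u) = 0.0844 + 0.0043 = 0.0887
F* = 10598 · e^(0.0887 × 526/365) = 10598 · e^0.127825 = 10598 × 1.136354 = $12043.0797
Market $12182 > fair $12043.0797: forward overpriced → cash-and-carry (buy spot, short the forward).
At maturity, profit = |F_mkt − F*| = |12182 − 12043.0797| = $139 per tonne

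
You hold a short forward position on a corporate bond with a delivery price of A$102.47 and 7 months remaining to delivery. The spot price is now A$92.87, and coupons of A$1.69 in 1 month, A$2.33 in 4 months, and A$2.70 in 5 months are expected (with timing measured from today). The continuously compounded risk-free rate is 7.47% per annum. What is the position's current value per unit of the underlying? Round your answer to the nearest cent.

PV(remaining coupons) I = 1.69·e^(−0.0747·1/12) + 2.33·e^(−0.0747·4/12) + 2.70·e^(−0.0747·5/12) = 6.5695
Current forward F = (S − I)·e^(rT) = (92.87 − 6.5695)·e^(0.0747·7/12) = 86.3005 × 1.044538 = 90.1442
Value (long) = (F − K)·e^(−rT) = (90.1442 − 102.47) × 0.957361 = -11.8002
Short position value = −(long value) = A$11.80

A$11.80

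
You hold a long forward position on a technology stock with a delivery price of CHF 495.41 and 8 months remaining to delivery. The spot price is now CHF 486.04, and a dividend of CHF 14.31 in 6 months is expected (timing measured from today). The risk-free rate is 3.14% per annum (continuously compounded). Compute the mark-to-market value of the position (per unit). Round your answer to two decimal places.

-CHF 13.19

PV(remaining dividends) I = 14.31·e^(−0.0314·6/12) = 14.0871
Current forward F = (S − I)·e^(rT) = (486.04 − 14.0871)·e^(0.0314·8/12) = 471.9529 × 1.021154 = 481.9366
Value (long) = (F − K)·e^(−rT) = (481.9366 − 495.41) × 0.979284 = -13.1943
Value = -CHF 13.19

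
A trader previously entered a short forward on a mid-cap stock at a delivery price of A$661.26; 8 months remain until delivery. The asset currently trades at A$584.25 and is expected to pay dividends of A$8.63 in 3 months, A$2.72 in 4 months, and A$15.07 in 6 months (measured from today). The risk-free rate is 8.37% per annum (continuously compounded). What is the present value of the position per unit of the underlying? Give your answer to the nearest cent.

A$66.67

PV(remaining dividends) I = 8.63·e^(−0.0837·3/12) + 2.72·e^(−0.0837·4/12) + 15.07·e^(−0.0837·6/12) = 25.5488
Current forward F = (S − I)·e^(rT) = (584.25 − 25.5488)·e^(0.0837·8/12) = 558.7012 × 1.057386 = 590.7628
Value (long) = (F − K)·e^(−rT) = (590.7628 − 661.26) × 0.945728 = -66.6712
Short position value = −(long value) = A$66.67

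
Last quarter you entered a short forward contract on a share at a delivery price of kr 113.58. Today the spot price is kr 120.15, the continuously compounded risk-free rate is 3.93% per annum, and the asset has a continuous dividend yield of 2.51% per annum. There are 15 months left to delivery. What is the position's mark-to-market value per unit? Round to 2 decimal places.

-kr 8.30

Current fair forward for the remaining 15 months: F = S·e^((r − q)·T), (r − q) = 0.0393 − 0.0251 = 0.0142
F = 120.15 · e^(0.0142 × 15/12) = 120.15 × 1.017908 = 122.3016
Value of long forward = (F − K)·e^(−rT) = (122.3016 − 113.58) · e^(−0.0393·15/12)
= 8.7216 × 0.952062 = 8.30
Short position value = −(long value) = -kr 8.30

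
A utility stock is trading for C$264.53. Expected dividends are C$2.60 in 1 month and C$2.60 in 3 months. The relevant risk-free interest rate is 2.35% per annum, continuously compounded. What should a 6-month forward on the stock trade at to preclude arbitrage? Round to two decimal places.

PV(dividends) I = 2.60·e^(−0.0235·1/12) + 2.60·e^(−0.0235·3/12)
I = 2.5949 + 2.5848 = 5.1797
F = (S − I)·e^(rT) = (264.53 − 5.1797) · e^(0.0235·6/12)
= 259.3503 · e^0.011750 = 259.3503 × 1.011819 = C$262.42

C$262.42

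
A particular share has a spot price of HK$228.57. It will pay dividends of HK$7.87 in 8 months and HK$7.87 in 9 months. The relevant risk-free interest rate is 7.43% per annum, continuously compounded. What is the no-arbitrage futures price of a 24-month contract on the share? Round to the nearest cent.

PV(dividends) I = 7.87·e^(−0.0743·8/12) + 7.87·e^(−0.0743·9/12)
I = 7.4897 + 7.4434 = 14.9331
F = (S − I)·e^(rT) = (228.57 − 14.9331) · e^(0.0743·24/12)
= 213.6369 · e^0.148600 = 213.6369 × 1.160209 = HK$247.86

HK$247.86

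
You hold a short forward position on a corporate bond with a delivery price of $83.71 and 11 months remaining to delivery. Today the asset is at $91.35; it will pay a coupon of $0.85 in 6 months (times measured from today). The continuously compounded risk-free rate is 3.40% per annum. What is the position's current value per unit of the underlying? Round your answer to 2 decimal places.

PV(remaining coupons) I = 0.85·e^(−0.0340·6/12) = 0.8357
Current forward F = (S − I)·e^(rT) = (91.35 − 0.8357)·e^(0.0340·11/12) = 90.5143 × 1.031657 = 93.3797
Value (long) = (F − K)·e^(−rT) = (93.3797 − 83.71) × 0.969314 = 9.3730
Short position value = −(long value) = -$9.37

-$9.37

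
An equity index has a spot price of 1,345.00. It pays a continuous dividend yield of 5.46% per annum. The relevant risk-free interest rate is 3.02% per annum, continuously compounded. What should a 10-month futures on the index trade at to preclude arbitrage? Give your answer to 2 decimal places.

1,317.93

F = S·e^((r − q)T) = 1345.00 · e^((0.0302 − 0.0546) × 10/12)
= 1345.00 · e^-0.02033333 = 1345.00 × 0.97987200
F = 1,317.93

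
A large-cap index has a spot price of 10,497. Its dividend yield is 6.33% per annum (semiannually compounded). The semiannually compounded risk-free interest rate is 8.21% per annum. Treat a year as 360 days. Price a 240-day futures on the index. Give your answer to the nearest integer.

10,625

F = S · (1+r/2)^(2T) / (1+q/2)^(2T)
= 10497 × 1.055104 / 1.042421 = 10497 × 1.012167
F = 10,625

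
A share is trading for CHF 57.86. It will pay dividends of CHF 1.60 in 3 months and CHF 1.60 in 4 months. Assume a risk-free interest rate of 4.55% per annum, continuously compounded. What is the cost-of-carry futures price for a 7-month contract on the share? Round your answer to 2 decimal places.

CHF 56.17

PV(dividends) I = 1.60·e^(−0.0455·3/12) + 1.60·e^(−0.0455·4/12)
I = 1.5819 + 1.5759 = 3.1578
F = (S − I)·e^(rT) = (57.86 − 3.1578) · e^(0.0455·7/12)
= 54.7022 · e^0.026542 = 54.7022 × 1.026897 = CHF 56.17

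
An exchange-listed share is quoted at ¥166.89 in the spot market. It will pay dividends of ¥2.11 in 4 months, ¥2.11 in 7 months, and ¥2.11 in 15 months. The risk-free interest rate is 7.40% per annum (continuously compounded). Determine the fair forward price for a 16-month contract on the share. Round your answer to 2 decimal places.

¥177.57

PV(dividends) I = 2.11·e^(−0.0740·4/12) + 2.11·e^(−0.0740·7/12) + 2.11·e^(−0.0740·15/12)
I = 2.0586 + 2.0209 + 1.9236 = 6.0031
F = (S − I)·e^(rT) = (166.89 − 6.0031) · e^(0.0740·16/12)
= 160.8869 · e^0.098667 = 160.8869 × 1.103699 = ¥177.57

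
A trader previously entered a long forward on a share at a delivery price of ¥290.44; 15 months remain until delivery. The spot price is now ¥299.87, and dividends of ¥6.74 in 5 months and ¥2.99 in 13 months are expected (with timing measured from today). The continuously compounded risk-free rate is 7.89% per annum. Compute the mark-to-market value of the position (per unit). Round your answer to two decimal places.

¥27.44

PV(remaining dividends) I = 6.74·e^(−0.0789·5/12) + 2.99·e^(−0.0789·13/12) = 9.2671
Current forward F = (S − I)·e^(rT) = (299.87 − 9.2671)·e^(0.0789·15/12) = 290.6029 × 1.103652 = 320.7245
Value (long) = (F − K)·e^(−rT) = (320.7245 − 290.44) × 0.906082 = 27.4402
Value = ¥27.44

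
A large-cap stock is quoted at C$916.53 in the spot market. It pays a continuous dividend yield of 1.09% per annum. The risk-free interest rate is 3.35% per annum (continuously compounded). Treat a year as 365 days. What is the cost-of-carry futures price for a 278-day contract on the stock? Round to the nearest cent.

F = S·e^((r − q)T) = 916.53 · e^((0.0335 − 0.0109) × 278/365)
= 916.53 · e^0.017213 = 916.53 × 1.017362
F = C$932.44

C$932.44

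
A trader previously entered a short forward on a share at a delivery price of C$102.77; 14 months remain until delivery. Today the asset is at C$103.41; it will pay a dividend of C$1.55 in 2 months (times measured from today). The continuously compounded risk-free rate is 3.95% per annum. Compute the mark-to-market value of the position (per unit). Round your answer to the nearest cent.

-C$3.73

PV(remaining dividends) I = 1.55·e^(−0.0395·2/12) = 1.5398
Current forward F = (S − I)·e^(rT) = (103.41 − 1.5398)·e^(0.0395·14/12) = 101.8702 × 1.047162 = 106.6746
Value (long) = (F − K)·e^(−rT) = (106.6746 − 102.77) × 0.954962 = 3.7287
Short position value = −(long value) = -C$3.73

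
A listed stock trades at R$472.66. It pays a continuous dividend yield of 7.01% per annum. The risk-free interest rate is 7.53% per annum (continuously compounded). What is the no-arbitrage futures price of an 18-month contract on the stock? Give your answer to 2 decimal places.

F = S·e^((r − q)T) = 472.66 · e^((0.0753 − 0.0701) × 18/12)
= 472.66 · e^0.007800 = 472.66 × 1.007830
F = R$476.36

R$476.36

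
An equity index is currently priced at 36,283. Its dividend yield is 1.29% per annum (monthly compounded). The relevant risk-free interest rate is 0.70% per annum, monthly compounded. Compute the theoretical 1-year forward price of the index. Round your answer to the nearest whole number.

36,070

F = S · (1+r/12)^(12T) / (1+q/12)^(12T)
= 36283 × 1.007023 / 1.012977 = 36283 × 0.994122
F = 36,070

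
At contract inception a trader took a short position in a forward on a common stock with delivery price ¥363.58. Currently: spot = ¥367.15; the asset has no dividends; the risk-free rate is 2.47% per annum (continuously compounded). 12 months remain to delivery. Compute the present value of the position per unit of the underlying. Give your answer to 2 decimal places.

Current fair forward for the remaining 12 months: F = S·e^(r·T), r = 0.0247
F = 367.15 · e^(0.0247 × 12/12) = 367.15 × 1.025008 = 376.3317
Value of long forward = (F − K)·e^(−rT) = (376.3317 − 363.58) · e^(−0.0247·12/12)
= 12.7517 × 0.975603 = 12.44
Short position value = −(long value) = -¥12.44

-¥12.44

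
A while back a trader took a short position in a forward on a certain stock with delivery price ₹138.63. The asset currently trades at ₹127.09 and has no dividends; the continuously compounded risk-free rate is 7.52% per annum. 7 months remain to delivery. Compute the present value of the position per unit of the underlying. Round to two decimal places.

₹5.59

Current fair forward for the remaining 7 months: F = S·e^(r·T), r = 0.0752
F = 127.09 · e^(0.0752 × 7/12) = 127.09 × 1.044843 = 132.7891
Value of long forward = (F − K)·e^(−rT) = (132.7891 − 138.63) · e^(−0.0752·7/12)
= -5.8409 × 0.957082 = -5.59
Short position value = −(long value) = ₹5.59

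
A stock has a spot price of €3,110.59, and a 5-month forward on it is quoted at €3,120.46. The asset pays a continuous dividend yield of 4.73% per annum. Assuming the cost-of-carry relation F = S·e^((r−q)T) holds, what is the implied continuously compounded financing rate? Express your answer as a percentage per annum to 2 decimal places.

From F = S·e^((r−q)T): (r − q) = ln(F/S)/T
ln(3120.46/3110.59) = ln(1.003173) = 0.003168
(r − q) = 0.003168 / (5/12) = 0.007603
r = ln(F/S)/T + q = 0.007603 + 0.0473 = 0.054903
r = 5.49%

5.49%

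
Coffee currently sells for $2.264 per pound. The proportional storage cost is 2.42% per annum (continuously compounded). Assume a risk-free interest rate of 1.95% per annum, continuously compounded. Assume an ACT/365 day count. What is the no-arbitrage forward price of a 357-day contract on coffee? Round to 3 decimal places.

Net carry = r + u − y = 0.0195 + 0.0242 − 0.0000 = 0.0437
F = S·e^((r+u−y)T) = 2.264 · e^(0.0437 × 357/365) = 2.264 · e^0.042742
= 2.264 × 1.043669 = $2.363 per pound

$2.363 per pound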